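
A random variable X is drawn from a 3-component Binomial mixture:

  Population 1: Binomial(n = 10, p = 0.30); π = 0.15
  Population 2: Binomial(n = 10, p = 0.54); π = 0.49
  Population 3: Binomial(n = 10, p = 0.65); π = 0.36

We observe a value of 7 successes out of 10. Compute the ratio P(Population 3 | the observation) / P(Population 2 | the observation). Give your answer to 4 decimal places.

1.1849

The posterior odds equal the prior odds times the likelihood ratio: (π_i/π_j)·(f_i(x)/f_j(x)).
Binomial probabilities:
  f_1 = 0.00900169
  f_2 = 0.156391
  f_3 = 0.25222
Posterior odds = (π_3·f_3) / (π_2·f_2) = (0.36·0.25222) / (0.49·0.156391) = 0.0907991 / 0.0766315 ≈ 1.1849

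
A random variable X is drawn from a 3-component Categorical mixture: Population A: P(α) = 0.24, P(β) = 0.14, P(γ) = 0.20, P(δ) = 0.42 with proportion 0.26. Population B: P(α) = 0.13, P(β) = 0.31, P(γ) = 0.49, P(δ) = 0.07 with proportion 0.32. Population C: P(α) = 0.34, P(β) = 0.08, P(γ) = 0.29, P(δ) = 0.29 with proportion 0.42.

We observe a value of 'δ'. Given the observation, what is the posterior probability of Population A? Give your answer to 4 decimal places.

0.4309

The responsibility of component k is w_k f_k(x) divided by Σ_j w_j f_j(x).
Evaluate each component's likelihood at the observed value:
  p_A = P(δ | comp) = 0.42
  p_B = P(δ | comp) = 0.07
  p_C = P(δ | comp) = 0.29
Weight by the priors:
  w_A·p_A = 0.26 × 0.42 = 0.1092
  w_B·p_B = 0.32 × 0.07 = 0.0224
  w_C·p_C = 0.42 × 0.29 = 0.1218
Sum: 0.1092 + 0.0224 + 0.1218 = 0.2534
So the posterior for Population A is 0.1092 / 0.2534 ≈ 0.4309.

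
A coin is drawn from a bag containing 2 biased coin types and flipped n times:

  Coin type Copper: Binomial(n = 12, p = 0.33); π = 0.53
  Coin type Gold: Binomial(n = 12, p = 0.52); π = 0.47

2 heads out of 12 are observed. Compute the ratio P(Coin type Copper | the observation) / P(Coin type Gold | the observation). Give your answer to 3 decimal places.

Posterior odds = (π_i f_i(x)) / (π_j f_j(x)); the normalising sum cancels.
Binomial probabilities:
  L_Copper = 0.131015
  L_Gold = 0.0115868
Odds = (0.53/0.47) × (0.131015/0.0115868) = 1.12766 × 11.3072 ≈ 12.751

12.751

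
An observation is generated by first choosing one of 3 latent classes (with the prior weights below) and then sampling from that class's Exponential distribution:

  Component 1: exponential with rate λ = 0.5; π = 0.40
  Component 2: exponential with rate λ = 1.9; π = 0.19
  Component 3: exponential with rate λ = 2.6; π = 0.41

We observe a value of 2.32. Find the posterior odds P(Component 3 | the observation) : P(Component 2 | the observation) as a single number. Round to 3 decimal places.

Posterior odds = (π_i f_i(x)) / (π_j f_j(x)); the normalising sum cancels.
Exponential densities:
  p_1 = 0.156743
  p_2 = 0.0231411
  p_3 = 0.00624179
Odds = (0.41/0.19) × (0.00624179/0.0231411) = 2.15789 × 0.269728 ≈ 0.582

0.582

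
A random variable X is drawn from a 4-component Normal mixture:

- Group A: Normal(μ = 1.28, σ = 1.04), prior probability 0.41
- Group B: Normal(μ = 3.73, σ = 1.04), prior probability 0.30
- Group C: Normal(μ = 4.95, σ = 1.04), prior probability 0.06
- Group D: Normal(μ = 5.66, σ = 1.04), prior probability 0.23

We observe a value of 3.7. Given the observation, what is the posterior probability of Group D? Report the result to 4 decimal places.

Apply Bayes' rule: the posterior for each component is proportional to its prior times its likelihood at x.
Component likelihoods at x = 3.7:
  p_A = 0.0255928
  p_B = 0.383439
  p_C = 0.186287
  p_D = 0.0649559
Weight by the priors:
  P(Z=A)·p_A = 0.41 × 0.0255928 = 0.010493
  P(Z=B)·p_B = 0.30 × 0.383439 = 0.115032
  P(Z=C)·p_C = 0.06 × 0.186287 = 0.0111772
  P(Z=D)·p_D = 0.23 × 0.0649559 = 0.0149399
Denominator: 0.010493 + 0.115032 + 0.0111772 + 0.0149399 = 0.151642
P(Group D | x) ≈ 0.0985

0.0985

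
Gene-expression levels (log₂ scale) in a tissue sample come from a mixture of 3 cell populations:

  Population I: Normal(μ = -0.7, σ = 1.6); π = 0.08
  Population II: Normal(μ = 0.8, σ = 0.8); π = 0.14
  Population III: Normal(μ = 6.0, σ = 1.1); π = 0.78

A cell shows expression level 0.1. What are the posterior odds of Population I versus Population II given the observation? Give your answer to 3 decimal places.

0.370

Posterior odds = (π_i f_i(x)) / (π_j f_j(x)); the normalising sum cancels.
Evaluate each component's likelihood at the observed value:
  f_I = 0.220041
  f_II = 0.340069
  f_III = 2.05351e-07
Posterior odds = (π_I·f_I) / (π_II·f_II) = (0.08·0.220041) / (0.14·0.340069) = 0.0176033 / 0.0476096 ≈ 0.370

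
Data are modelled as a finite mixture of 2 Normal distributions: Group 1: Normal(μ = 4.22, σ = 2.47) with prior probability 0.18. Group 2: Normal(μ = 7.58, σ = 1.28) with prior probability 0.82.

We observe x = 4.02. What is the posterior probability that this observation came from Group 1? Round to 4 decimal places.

The responsibility of component k is w_k f_k(x) divided by Σ_j w_j f_j(x).
Normal densities:
  p_1 = (1/(2.47·√(2π)))·exp(−(4.02−4.22)²/(2·2.47²)) = 0.161515·exp(-0.00328) = 0.160986
  p_2 = (1/(1.28·√(2π)))·exp(−(4.02−7.58)²/(2·1.28²)) = 0.311674·exp(-3.86768) = 0.00651613
Unnormalised posteriors:
  w_1·p_1 = 0.18 × 0.160986 = 0.0289776
  w_2·p_2 = 0.82 × 0.00651613 = 0.00534323
Evidence: 0.0289776 + 0.00534323 = 0.0343208
Responsibility of Group 1: 0.0289776 / 0.0343208 ≈ 0.8443

0.8443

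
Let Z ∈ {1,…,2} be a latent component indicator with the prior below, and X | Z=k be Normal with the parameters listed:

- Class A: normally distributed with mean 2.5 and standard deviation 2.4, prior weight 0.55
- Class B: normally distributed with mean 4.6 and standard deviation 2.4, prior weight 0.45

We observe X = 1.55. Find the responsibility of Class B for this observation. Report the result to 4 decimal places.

0.2830

Posterior ∝ prior × likelihood, so P(k | x) ∝ π_k f_k(x); normalise over all components.
Component likelihoods at x = 1.55:
  L_A = (1/(2.4·√(2π)))·exp(−(1.55−2.5)²/(2·2.4²)) = 0.166226·exp(-0.07834) = 0.153701
  L_B = (1/(2.4·√(2π)))·exp(−(1.55−4.6)²/(2·2.4²)) = 0.166226·exp(-0.80751) = 0.0741314
Unnormalised posteriors:
  π_A·L_A = 0.55 × 0.153701 = 0.0845353
  π_B·L_B = 0.45 × 0.0741314 = 0.0333591
Evidence: 0.0845353 + 0.0333591 = 0.117894
P(Class B | x) ≈ 0.2830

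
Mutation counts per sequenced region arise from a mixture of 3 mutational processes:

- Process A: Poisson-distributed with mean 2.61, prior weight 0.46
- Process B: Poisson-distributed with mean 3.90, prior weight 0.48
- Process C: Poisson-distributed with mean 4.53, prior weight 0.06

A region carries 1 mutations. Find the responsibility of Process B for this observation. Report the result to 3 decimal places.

0.293

P(component k | x) = w_k·f_k(x) / marginal(x), where marginal(x) = Σ_j w_j·f_j(x).
Evaluate each component's likelihood at the observed value:
  p_A = 0.191925
  p_B = 0.0789435
  p_C = 0.0488365
Unnormalised posteriors:
  w_A·p_A = 0.46 × 0.191925 = 0.0882856
  w_B·p_B = 0.48 × 0.0789435 = 0.0378929
  w_C·p_C = 0.06 × 0.0488365 = 0.00293019
Sum: 0.0882856 + 0.0378929 + 0.00293019 = 0.129109
P(Process B | 1 mutations) ≈ 0.293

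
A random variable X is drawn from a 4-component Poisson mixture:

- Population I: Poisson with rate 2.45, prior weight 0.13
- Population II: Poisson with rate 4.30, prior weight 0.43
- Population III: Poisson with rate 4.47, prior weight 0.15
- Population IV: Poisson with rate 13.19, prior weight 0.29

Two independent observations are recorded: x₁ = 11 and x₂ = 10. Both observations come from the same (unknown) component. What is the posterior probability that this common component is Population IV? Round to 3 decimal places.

By Bayes' theorem, P(k | x) = w_k f_k(x) / Σ_j w_j f_j(x).
Since both observations come from the same component, the likelihood for component k is f_k(x₁)·f_k(x₂).
  L_I = [e^(−2.45)·2.45^11/11! = 4.12715e-05] × [0.0001853] = 7.64762e-09
  L_II = [e^(−4.30)·4.30^11/11! = 0.00315886] × [0.00808082] = 2.55262e-05
  L_III = [e^(−4.47)·4.47^11/11! = 0.00408254] × [0.0100465] = 4.10154e-05
  L_IV = [e^(−13.19)·13.19^11/11! = 0.0984448] × [0.0820995] = 0.00808227
Multiply by the mixture weights:
  w_I·L_I = 0.13 × 7.64762e-09 = 9.9419e-10
  w_II·L_II = 0.43 × 2.55262e-05 = 1.09763e-05
  w_III·L_III = 0.15 × 4.10154e-05 = 6.1523e-06
  w_IV·L_IV = 0.29 × 0.00808227 = 0.00234386
Evidence: 9.9419e-10 + 1.09763e-05 + 6.1523e-06 + 0.00234386 = 0.00236099
So the posterior for Population IV is 0.00234386 / 0.00236099 ≈ 0.993.

0.993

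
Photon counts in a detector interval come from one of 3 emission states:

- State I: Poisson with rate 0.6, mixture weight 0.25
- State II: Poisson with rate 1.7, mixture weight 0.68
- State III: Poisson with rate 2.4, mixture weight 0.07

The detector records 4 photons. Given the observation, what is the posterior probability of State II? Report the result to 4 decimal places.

Apply Bayes' rule: the posterior for each component is proportional to its prior times its likelihood at x.
Poisson probabilities:
  p_I = e^(−0.6)·0.6^4/4! = 0.00296358
  p_II = e^(−1.7)·1.7^4/4! = 0.0635746
  p_III = e^(−2.4)·2.4^4/4! = 0.125408
Prior × likelihood for each component:
  w_I·p_I = 0.25 × 0.00296358 = 0.000740896
  w_II·p_II = 0.68 × 0.0635746 = 0.0432307
  w_III·p_III = 0.07 × 0.125408 = 0.00877859
Marginal: 0.000740896 + 0.0432307 + 0.00877859 = 0.0527502
So the posterior for State II is 0.0432307 / 0.0527502 ≈ 0.8195.

0.8195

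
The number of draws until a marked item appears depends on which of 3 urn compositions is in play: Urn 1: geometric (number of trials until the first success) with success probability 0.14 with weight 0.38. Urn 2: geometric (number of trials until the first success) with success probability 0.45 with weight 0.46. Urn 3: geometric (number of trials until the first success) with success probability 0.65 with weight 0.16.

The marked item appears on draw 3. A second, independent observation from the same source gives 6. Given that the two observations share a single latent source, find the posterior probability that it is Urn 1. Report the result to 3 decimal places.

The responsibility of component k is w_k f_k(x) divided by Σ_j w_j f_j(x).
Since both observations come from the same component, the likelihood for component k is f_k(x₁)·f_k(x₂).
  p_1 = [0.14·(1−0.14)^2 = 0.14·0.7396 = 0.103544] × [0.0658598] = 0.00681939
  p_2 = [0.45·(1−0.45)^2 = 0.45·0.3025 = 0.136125] × [0.0226478] = 0.00308293
  p_3 = [0.65·(1−0.65)^2 = 0.65·0.1225 = 0.079625] × [0.00341392] = 0.000271834
Multiply by the mixture weights:
  w_1·p_1 = 0.38 × 0.00681939 = 0.00259137
  w_2·p_2 = 0.46 × 0.00308293 = 0.00141815
  w_3·p_3 = 0.16 × 0.000271834 = 4.34934e-05
Denominator: 0.00259137 + 0.00141815 + 4.34934e-05 = 0.00405301
P(Urn 1 | data) ≈ 0.639

0.639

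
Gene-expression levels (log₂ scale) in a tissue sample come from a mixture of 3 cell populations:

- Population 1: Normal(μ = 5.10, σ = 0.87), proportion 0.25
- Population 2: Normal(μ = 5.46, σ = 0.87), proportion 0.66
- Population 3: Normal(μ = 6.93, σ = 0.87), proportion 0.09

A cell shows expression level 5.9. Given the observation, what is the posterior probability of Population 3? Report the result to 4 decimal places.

Posterior ∝ prior × likelihood, so P(k | x) ∝ π_k f_k(x); normalise over all components.
Normal densities:
  L_1 = 0.300456
  L_2 = 0.403505
  L_3 = 0.227525
Prior × likelihood for each component:
  π_1·L_1 = 0.25 × 0.300456 = 0.075114
  π_2·L_2 = 0.66 × 0.403505 = 0.266313
  π_3·L_3 = 0.09 × 0.227525 = 0.0204772
Denominator: 0.075114 + 0.266313 + 0.0204772 = 0.361905
Responsibility of Population 3: 0.0204772 / 0.361905 ≈ 0.0566

0.0566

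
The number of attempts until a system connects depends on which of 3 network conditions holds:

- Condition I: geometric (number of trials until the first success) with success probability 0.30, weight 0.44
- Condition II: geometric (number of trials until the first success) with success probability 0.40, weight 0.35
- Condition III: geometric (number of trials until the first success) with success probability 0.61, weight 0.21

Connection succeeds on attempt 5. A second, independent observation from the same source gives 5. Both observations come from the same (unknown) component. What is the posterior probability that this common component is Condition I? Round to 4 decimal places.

P(component k | x) = P(Z=k)·f_k(x) / marginal(x), where marginal(x) = Σ_j P(Z=j)·f_j(x).
Since both observations come from the same component, the likelihood for component k is f_k(x₁)·f_k(x₂).
  p_I = [0.30·(1−0.30)^4 = 0.30·0.2401 = 0.07203] × [0.07203] = 0.00518832
  p_II = [0.40·(1−0.40)^4 = 0.40·0.1296 = 0.05184] × [0.05184] = 0.00268739
  p_III = [0.61·(1−0.61)^4 = 0.61·0.0231344 = 0.014112] × [0.014112] = 0.000199148
Prior × likelihood for each component:
  P(Z=I)·p_I = 0.44 × 0.00518832 = 0.00228286
  P(Z=II)·p_II = 0.35 × 0.00268739 = 0.000940585
  P(Z=III)·p_III = 0.21 × 0.000199148 = 4.18211e-05
Marginal: 0.00228286 + 0.000940585 + 4.18211e-05 = 0.00326527
So the posterior for Condition I is 0.00228286 / 0.00326527 ≈ 0.6991.

0.6991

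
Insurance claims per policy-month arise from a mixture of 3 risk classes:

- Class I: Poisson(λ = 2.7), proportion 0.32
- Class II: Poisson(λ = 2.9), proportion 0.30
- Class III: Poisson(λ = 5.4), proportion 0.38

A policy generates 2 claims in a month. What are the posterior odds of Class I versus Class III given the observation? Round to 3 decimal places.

3.133

Since P(k|x) ∝ P(Z=k) f_k(x), the posterior odds are P(Z=i) f_i(x) / (P(Z=j) f_j(x)).
Evaluate each component's likelihood at the observed value:
  L_I = e^(−2.7)·2.7^2/2! = 0.244964
  L_II = e^(−2.9)·2.9^2/2! = 0.231373
  L_III = e^(−5.4)·5.4^2/2! = 0.0658518
0.0783885 / 0.0250237 ≈ 3.133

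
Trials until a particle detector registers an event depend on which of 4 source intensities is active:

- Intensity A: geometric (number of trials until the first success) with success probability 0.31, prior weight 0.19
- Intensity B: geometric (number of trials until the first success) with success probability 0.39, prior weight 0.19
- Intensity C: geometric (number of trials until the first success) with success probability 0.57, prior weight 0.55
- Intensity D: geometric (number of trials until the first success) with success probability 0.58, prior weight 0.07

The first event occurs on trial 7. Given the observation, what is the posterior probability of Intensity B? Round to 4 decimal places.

0.3084

P(component k | x) = P(Z=k)·f_k(x) / marginal(x), where marginal(x) = Σ_j P(Z=j)·f_j(x).
Evaluate each component's likelihood at the observed value:
  p_A = 0.31·(1−0.31)^6 = 0.31·0.107918 = 0.0334546
  p_B = 0.39·(1−0.39)^6 = 0.39·0.0515204 = 0.0200929
  p_C = 0.57·(1−0.57)^6 = 0.57·0.00632136 = 0.00360318
  p_D = 0.58·(1−0.58)^6 = 0.58·0.00548903 = 0.00318364
Unnormalised posteriors:
  P(Z=A)·p_A = 0.19 × 0.0334546 = 0.00635638
  P(Z=B)·p_B = 0.19 × 0.0200929 = 0.00381766
  P(Z=C)·p_C = 0.55 × 0.00360318 = 0.00198175
  P(Z=D)·p_D = 0.07 × 0.00318364 = 0.000222855
Marginal: 0.00635638 + 0.00381766 + 0.00198175 + 0.000222855 = 0.0123786
P(Intensity B | 7) = 0.00381766 / 0.0123786 ≈ 0.3084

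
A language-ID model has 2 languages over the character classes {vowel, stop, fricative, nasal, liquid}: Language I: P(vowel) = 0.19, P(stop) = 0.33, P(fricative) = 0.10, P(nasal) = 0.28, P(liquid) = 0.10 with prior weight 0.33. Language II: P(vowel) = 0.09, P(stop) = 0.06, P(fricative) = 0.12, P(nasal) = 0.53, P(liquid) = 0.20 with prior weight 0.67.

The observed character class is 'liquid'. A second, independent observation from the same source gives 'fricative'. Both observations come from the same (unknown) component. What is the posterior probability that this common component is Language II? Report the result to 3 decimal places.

0.830

The responsibility of component k is w_k f_k(x) divided by Σ_j w_j f_j(x).
Since both observations come from the same component, the likelihood for component k is f_k(x₁)·f_k(x₂).
  L_I = [P(liquid | comp) = 0.10] × [0.1] = 0.01
  L_II = [P(liquid | comp) = 0.20] × [0.12] = 0.024
Multiply by the mixture weights:
  w_I·L_I = 0.33 × 0.01 = 0.0033
  w_II·L_II = 0.67 × 0.024 = 0.01608
Denominator: 0.0033 + 0.01608 = 0.01938
So the posterior for Language II is 0.01608 / 0.01938 ≈ 0.830.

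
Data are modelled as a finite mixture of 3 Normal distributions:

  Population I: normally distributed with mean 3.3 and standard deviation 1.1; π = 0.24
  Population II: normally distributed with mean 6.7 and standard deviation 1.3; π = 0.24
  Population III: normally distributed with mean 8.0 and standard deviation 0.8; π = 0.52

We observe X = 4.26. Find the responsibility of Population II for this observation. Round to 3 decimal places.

0.175

P(component k | x) = w_k·f_k(x) / marginal(x), where marginal(x) = Σ_j w_j·f_j(x).
Normal densities:
  p_I = 0.247814
  p_II = 0.052722
  p_III = 8.95223e-06
Multiply by the mixture weights:
  w_I·p_I = 0.24 × 0.247814 = 0.0594755
  w_II·p_II = 0.24 × 0.052722 = 0.0126533
  w_III·p_III = 0.52 × 8.95223e-06 = 4.65516e-06
Evidence: 0.0594755 + 0.0126533 + 4.65516e-06 = 0.0721334
So the posterior for Population II is 0.0126533 / 0.0721334 ≈ 0.175.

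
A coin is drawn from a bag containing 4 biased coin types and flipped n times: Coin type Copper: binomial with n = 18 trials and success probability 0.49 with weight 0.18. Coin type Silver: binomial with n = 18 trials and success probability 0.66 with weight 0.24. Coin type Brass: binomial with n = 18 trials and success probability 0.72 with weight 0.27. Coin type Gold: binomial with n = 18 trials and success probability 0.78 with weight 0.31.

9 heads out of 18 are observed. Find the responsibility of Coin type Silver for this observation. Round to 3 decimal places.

Posterior ∝ prior × likelihood, so P(k | x) ∝ π_k f_k(x); normalise over all components.
Component likelihoods at x = 9 heads out of 18:
  f_Copper = C(18,9)·0.49^9·0.51^9 = 48620·0.00162841·0.00233417 = 0.184804
  f_Silver = C(18,9)·0.66^9·0.34^9 = 48620·0.0237627·6.0717e-05 = 0.0701489
  f_Brass = C(18,9)·0.72^9·0.28^9 = 48620·0.0519987·1.05785e-05 = 0.0267442
  f_Gold = C(18,9)·0.78^9·0.22^9 = 48620·0.106869·1.20727e-06 = 0.00627293
Unnormalised posteriors:
  π_Copper·f_Copper = 0.18 × 0.184804 = 0.0332647
  π_Silver·f_Silver = 0.24 × 0.0701489 = 0.0168357
  π_Brass·f_Brass = 0.27 × 0.0267442 = 0.00722094
  π_Gold·f_Gold = 0.31 × 0.00627293 = 0.00194461
Evidence: 0.0332647 + 0.0168357 + 0.00722094 + 0.00194461 = 0.059266
P(Coin type Silver | 9 heads out of 18) = 0.0168357 / 0.059266 ≈ 0.284

0.284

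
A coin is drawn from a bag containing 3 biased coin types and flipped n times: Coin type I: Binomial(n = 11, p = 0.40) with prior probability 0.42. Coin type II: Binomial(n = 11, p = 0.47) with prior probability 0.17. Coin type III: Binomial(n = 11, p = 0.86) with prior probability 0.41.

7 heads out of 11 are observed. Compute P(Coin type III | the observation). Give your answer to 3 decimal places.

0.259

P(component k | x) = P(Z=k)·f_k(x) / marginal(x), where marginal(x) = Σ_j P(Z=j)·f_j(x).
Binomial probabilities:
  L_I = C(11,7)·0.40^7·0.60^4 = 330·0.0016384·0.1296 = 0.0700711
  L_II = C(11,7)·0.47^7·0.53^4 = 330·0.00506623·0.0789048 = 0.131918
  L_III = C(11,7)·0.86^7·0.14^4 = 330·0.347928·0.00038416 = 0.0441078
Unnormalised posteriors:
  P(Z=I)·L_I = 0.42 × 0.0700711 = 0.0294299
  P(Z=II)·L_II = 0.17 × 0.131918 = 0.022426
  P(Z=III)·L_III = 0.41 × 0.0441078 = 0.0180842
Evidence: 0.0294299 + 0.022426 + 0.0180842 = 0.06994
Responsibility of Coin type III: 0.0180842 / 0.06994 ≈ 0.259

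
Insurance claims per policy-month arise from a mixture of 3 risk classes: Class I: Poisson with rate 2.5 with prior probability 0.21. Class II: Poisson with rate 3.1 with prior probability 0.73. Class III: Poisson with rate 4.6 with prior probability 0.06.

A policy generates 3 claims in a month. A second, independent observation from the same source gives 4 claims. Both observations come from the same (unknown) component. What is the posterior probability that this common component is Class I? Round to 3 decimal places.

0.166

Apply Bayes' rule: the posterior for each component is proportional to its prior times its likelihood at x.
Since both observations come from the same component, the likelihood for component k is f_k(x₁)·f_k(x₂).
  f_I = [e^(−2.5)·2.5^3/3! = 0.213763] × [0.133602] = 0.0285591
  f_II = [e^(−3.1)·3.1^3/3! = 0.223677] × [0.17335] = 0.0387743
  f_III = [e^(−4.6)·4.6^3/3! = 0.163068] × [0.187528] = 0.0305797
Unnormalised posteriors:
  w_I·f_I = 0.21 × 0.0285591 = 0.00599742
  w_II·f_II = 0.73 × 0.0387743 = 0.0283052
  w_III·f_III = 0.06 × 0.0305797 = 0.00183478
Marginal: 0.00599742 + 0.0283052 + 0.00183478 = 0.0361374
Responsibility of Class I: 0.00599742 / 0.0361374 ≈ 0.166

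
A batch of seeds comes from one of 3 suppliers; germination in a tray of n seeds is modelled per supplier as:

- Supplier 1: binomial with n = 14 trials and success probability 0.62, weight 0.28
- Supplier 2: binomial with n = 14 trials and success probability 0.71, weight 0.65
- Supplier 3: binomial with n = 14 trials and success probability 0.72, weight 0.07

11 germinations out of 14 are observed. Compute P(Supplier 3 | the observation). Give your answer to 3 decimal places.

P(component k | x) = π_k·f_k(x) / marginal(x), where marginal(x) = Σ_j π_j·f_j(x).
Evaluate each component's likelihood at the observed value:
  f_1 = 0.103935
  f_2 = 0.205181
  f_3 = 0.215394
Weight by the priors:
  π_1·f_1 = 0.28 × 0.103935 = 0.0291017
  π_2·f_2 = 0.65 × 0.205181 = 0.133368
  π_3·f_3 = 0.07 × 0.215394 = 0.0150776
Sum: 0.0291017 + 0.133368 + 0.0150776 = 0.177547
So the posterior for Supplier 3 is 0.0150776 / 0.177547 ≈ 0.085.

0.085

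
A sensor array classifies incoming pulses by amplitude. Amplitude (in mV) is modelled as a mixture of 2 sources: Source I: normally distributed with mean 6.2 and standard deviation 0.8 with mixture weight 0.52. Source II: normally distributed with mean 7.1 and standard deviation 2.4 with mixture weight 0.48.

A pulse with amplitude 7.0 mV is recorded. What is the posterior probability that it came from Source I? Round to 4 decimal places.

0.6636

The responsibility of component k is π_k f_k(x) divided by Σ_j π_j f_j(x).
Component likelihoods at x = 7.0 mV:
  f_I = 0.302463
  f_II = 0.166082
Prior × likelihood for each component:
  π_I·f_I = 0.52 × 0.302463 = 0.157281
  π_II·f_II = 0.48 × 0.166082 = 0.0797192
Sum: 0.157281 + 0.0797192 = 0.237
P(Source I | 7.0 mV) ≈ 0.6636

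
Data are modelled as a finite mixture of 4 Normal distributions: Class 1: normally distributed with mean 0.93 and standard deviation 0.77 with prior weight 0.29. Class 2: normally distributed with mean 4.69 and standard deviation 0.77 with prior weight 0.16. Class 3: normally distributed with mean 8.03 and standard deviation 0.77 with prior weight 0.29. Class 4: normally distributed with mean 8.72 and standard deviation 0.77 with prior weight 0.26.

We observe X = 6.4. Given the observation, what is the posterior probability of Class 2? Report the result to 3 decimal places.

Posterior ∝ prior × likelihood, so P(k | x) ∝ P(Z=k) f_k(x); normalise over all components.
Evaluate each component's likelihood at the observed value:
  L_1 = 5.70177e-12
  L_2 = 0.0440027
  L_3 = 0.055124
  L_4 = 0.00553525
Unnormalised posteriors:
  P(Z=1)·L_1 = 0.29 × 5.70177e-12 = 1.65351e-12
  P(Z=2)·L_2 = 0.16 × 0.0440027 = 0.00704043
  P(Z=3)·L_3 = 0.29 × 0.055124 = 0.0159859
  P(Z=4)·L_4 = 0.26 × 0.00553525 = 0.00143916
Sum: 1.65351e-12 + 0.00704043 + 0.0159859 + 0.00143916 = 0.0244655
P(Class 2 | 6.4) = 0.00704043 / 0.0244655 ≈ 0.288

0.288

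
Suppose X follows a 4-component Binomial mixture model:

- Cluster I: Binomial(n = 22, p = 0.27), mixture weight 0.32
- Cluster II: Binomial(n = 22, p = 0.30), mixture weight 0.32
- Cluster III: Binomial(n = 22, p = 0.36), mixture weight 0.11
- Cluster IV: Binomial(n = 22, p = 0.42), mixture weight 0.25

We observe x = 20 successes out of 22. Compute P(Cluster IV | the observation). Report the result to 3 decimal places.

Apply Bayes' rule: the posterior for each component is proportional to its prior times its likelihood at x.
Component likelihoods at x = 20 successes out of 22:
  L_I = C(22,20)·0.27^20·0.73^2 = 231·4.23912e-12·0.5329 = 5.21835e-10
  L_II = C(22,20)·0.30^20·0.70^2 = 231·3.48678e-11·0.49 = 3.94669e-09
  L_III = C(22,20)·0.36^20·0.64^2 = 231·1.33675e-09·0.4096 = 1.2648e-07
  L_IV = C(22,20)·0.42^20·0.58^2 = 231·2.91733e-08·0.3364 = 2.26701e-06
Weight by the priors:
  w_I·L_I = 0.32 × 5.21835e-10 = 1.66987e-10
  w_II·L_II = 0.32 × 3.94669e-09 = 1.26294e-09
  w_III·L_III = 0.11 × 1.2648e-07 = 1.39128e-08
  w_IV·L_IV = 0.25 × 2.26701e-06 = 5.66753e-07
Denominator: 1.66987e-10 + 1.26294e-09 + 1.39128e-08 + 5.66753e-07 = 5.82096e-07
So the posterior for Cluster IV is 5.66753e-07 / 5.82096e-07 ≈ 0.974.

0.974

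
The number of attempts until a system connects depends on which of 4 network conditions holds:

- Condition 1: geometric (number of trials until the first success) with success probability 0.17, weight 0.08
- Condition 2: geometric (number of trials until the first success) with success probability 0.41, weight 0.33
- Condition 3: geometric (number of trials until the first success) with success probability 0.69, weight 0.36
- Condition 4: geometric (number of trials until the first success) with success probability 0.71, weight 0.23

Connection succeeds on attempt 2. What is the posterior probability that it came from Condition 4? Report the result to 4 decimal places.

0.2198

By Bayes' theorem, P(k | x) = π_k f_k(x) / Σ_j π_j f_j(x).
Geometric probabilities:
  f_1 = 0.17·(1−0.17)^1 = 0.17·0.83 = 0.1411
  f_2 = 0.41·(1−0.41)^1 = 0.41·0.59 = 0.2419
  f_3 = 0.69·(1−0.69)^1 = 0.69·0.31 = 0.2139
  f_4 = 0.71·(1−0.71)^1 = 0.71·0.29 = 0.2059
Multiply by the mixture weights:
  π_1·f_1 = 0.08 × 0.1411 = 0.011288
  π_2·f_2 = 0.33 × 0.2419 = 0.079827
  π_3·f_3 = 0.36 × 0.2139 = 0.077004
  π_4·f_4 = 0.23 × 0.2059 = 0.047357
Normaliser: 0.011288 + 0.079827 + 0.077004 + 0.047357 = 0.215476
P(Condition 4 | x) ≈ 0.2198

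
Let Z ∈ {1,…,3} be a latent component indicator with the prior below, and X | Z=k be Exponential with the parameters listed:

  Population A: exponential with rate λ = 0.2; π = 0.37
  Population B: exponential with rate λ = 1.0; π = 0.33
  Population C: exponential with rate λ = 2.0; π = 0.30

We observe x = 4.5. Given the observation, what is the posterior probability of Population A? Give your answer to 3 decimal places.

Posterior ∝ prior × likelihood, so P(k | x) ∝ π_k f_k(x); normalise over all components.
Evaluate each component's likelihood at the observed value:
  p_A = 0.2·e^(−0.2·4.5) = 0.2·e^(−0.9000) = 0.0813139
  p_B = 1.0·e^(−1.0·4.5) = 1.0·e^(−4.5000) = 0.011109
  p_C = 2.0·e^(−2.0·4.5) = 2.0·e^(−9.0000) = 0.00024682
Multiply by the mixture weights:
  π_A·p_A = 0.37 × 0.0813139 = 0.0300862
  π_B·p_B = 0.33 × 0.011109 = 0.00366597
  π_C·p_C = 0.30 × 0.00024682 = 7.40459e-05
Denominator: 0.0300862 + 0.00366597 + 7.40459e-05 = 0.0338262
P(Population A | 4.5) ≈ 0.889

0.889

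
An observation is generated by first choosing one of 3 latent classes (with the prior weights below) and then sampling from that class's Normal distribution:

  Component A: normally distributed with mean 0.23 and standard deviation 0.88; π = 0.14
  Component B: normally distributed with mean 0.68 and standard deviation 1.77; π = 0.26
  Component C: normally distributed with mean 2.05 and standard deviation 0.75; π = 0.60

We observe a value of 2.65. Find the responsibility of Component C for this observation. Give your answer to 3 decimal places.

Apply Bayes' rule: the posterior for each component is proportional to its prior times its likelihood at x.
Evaluate each component's likelihood at the observed value:
  L_A = 0.0103336
  L_B = 0.121323
  L_C = 0.386255
Multiply by the mixture weights:
  w_A·L_A = 0.14 × 0.0103336 = 0.0014467
  w_B·L_B = 0.26 × 0.121323 = 0.0315441
  w_C·L_C = 0.60 × 0.386255 = 0.231753
Sum: 0.0014467 + 0.0315441 + 0.231753 = 0.264744
Responsibility of Component C: 0.231753 / 0.264744 ≈ 0.875

0.875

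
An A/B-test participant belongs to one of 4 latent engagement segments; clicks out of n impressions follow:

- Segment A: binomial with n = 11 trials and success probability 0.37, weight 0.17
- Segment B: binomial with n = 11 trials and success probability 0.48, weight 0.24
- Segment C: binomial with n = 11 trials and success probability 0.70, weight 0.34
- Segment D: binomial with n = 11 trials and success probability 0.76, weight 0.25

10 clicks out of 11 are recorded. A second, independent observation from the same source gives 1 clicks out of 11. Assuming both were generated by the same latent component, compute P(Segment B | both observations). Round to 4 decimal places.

Apply Bayes' rule: the posterior for each component is proportional to its prior times its likelihood at x.
Since both observations come from the same component, the likelihood for component k is f_k(x₁)·f_k(x₂).
  L_A = [C(11,10)·0.37^10·0.63^1 = 11·4.80858e-05·0.63 = 0.000333235] × [0.0400867] = 1.33583e-05
  L_B = [C(11,10)·0.48^10·0.52^1 = 11·0.000649251·0.52 = 0.00371371] × [0.00763251] = 2.8345e-05
  L_C = [C(11,10)·0.70^10·0.30^1 = 11·0.0282475·0.3 = 0.0932168] × [4.54677e-05] = 4.23836e-06
  L_D = [C(11,10)·0.76^10·0.24^1 = 11·0.0642889·0.24 = 0.169723] × [5.30052e-06] = 8.99619e-07
Prior × likelihood for each component:
  π_A·L_A = 0.17 × 1.33583e-05 = 2.27091e-06
  π_B·L_B = 0.24 × 2.8345e-05 = 6.80279e-06
  π_C·L_C = 0.34 × 4.23836e-06 = 1.44104e-06
  π_D·L_D = 0.25 × 8.99619e-07 = 2.24905e-07
Denominator: 2.27091e-06 + 6.80279e-06 + 1.44104e-06 + 2.24905e-07 = 1.07396e-05
P(Segment B | x₁, x₂) = 6.80279e-06 / 1.07396e-05 ≈ 0.6334

0.6334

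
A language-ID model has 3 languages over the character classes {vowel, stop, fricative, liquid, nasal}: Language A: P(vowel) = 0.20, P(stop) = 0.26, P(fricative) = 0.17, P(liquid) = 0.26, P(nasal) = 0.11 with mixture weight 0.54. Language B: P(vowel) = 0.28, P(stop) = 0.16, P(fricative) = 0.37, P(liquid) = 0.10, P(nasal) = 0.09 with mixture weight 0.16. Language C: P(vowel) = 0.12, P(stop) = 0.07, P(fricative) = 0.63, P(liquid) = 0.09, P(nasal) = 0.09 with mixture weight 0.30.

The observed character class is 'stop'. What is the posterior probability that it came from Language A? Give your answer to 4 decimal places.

0.7508

Posterior ∝ prior × likelihood, so P(k | x) ∝ π_k f_k(x); normalise over all components.
Categorical probabilities:
  p_A = P(stop | comp) = 0.26
  p_B = P(stop | comp) = 0.16
  p_C = P(stop | comp) = 0.07
Prior × likelihood for each component:
  π_A·p_A = 0.54 × 0.26 = 0.1404
  π_B·p_B = 0.16 × 0.16 = 0.0256
  π_C·p_C = 0.30 × 0.07 = 0.021
Evidence: 0.1404 + 0.0256 + 0.021 = 0.187
P(Language A | 'stop') ≈ 0.7508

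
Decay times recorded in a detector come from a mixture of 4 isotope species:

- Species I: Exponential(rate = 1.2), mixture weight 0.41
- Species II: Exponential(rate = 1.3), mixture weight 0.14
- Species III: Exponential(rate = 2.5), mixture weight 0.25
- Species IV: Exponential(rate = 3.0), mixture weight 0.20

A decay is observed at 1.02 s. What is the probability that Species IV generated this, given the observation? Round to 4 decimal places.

The responsibility of component k is w_k f_k(x) divided by Σ_j w_j f_j(x).
Evaluate each component's likelihood at the observed value:
  p_I = 0.352862
  p_II = 0.345198
  p_III = 0.195204
  p_IV = 0.140663
Multiply by the mixture weights:
  w_I·p_I = 0.41 × 0.352862 = 0.144673
  w_II·p_II = 0.14 × 0.345198 = 0.0483278
  w_III·p_III = 0.25 × 0.195204 = 0.048801
  w_IV·p_IV = 0.20 × 0.140663 = 0.0281326
Sum: 0.144673 + 0.0483278 + 0.048801 + 0.0281326 = 0.269935
P(Species IV | the observation) = 0.0281326 / 0.269935 ≈ 0.1042

0.1042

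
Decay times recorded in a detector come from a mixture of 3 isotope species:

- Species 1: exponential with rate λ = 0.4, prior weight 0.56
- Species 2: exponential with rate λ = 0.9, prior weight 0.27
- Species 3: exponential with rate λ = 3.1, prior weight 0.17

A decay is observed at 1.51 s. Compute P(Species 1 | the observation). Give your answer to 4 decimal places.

Apply Bayes' rule: the posterior for each component is proportional to its prior times its likelihood at x.
Exponential densities:
  p_1 = 0.218648
  p_2 = 0.231226
  p_3 = 0.0287362
Unnormalised posteriors:
  π_1·p_1 = 0.56 × 0.218648 = 0.122443
  π_2·p_2 = 0.27 × 0.231226 = 0.062431
  π_3·p_3 = 0.17 × 0.0287362 = 0.00488515
Sum: 0.122443 + 0.062431 + 0.00488515 = 0.189759
So the posterior for Species 1 is 0.122443 / 0.189759 ≈ 0.6453.

0.6453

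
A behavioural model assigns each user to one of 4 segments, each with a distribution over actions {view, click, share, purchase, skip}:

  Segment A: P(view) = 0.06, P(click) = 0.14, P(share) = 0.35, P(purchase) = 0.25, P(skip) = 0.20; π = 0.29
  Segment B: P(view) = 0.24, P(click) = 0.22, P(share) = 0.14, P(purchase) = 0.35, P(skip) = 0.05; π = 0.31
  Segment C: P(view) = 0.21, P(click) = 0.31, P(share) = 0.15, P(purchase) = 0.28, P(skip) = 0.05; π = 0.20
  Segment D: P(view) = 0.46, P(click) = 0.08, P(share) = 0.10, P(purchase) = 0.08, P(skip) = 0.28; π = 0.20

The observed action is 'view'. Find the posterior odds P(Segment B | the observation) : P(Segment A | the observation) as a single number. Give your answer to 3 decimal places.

4.276

Only the two components matter; the odds are (π_i f_i(x)) / (π_j f_j(x)).
Component likelihoods at x = 'view':
  f_A = P(view | comp) = 0.06
  f_B = P(view | comp) = 0.24
  f_C = P(view | comp) = 0.21
  f_D = P(view | comp) = 0.46
0.0744 / 0.0174 ≈ 4.276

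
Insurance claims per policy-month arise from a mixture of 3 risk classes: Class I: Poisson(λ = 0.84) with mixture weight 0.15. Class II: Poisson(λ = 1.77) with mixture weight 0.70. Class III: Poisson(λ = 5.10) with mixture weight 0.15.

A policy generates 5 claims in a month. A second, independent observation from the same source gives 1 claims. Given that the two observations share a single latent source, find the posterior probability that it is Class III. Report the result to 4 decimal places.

By Bayes' theorem, P(k | x) = π_k f_k(x) / Σ_j π_j f_j(x).
Since both observations come from the same component, the likelihood for component k is f_k(x₁)·f_k(x₂).
  f_I = [0.00150455] × [0.362637] = 0.000545607
  f_II = [0.0246595] × [0.301489] = 0.00743457
  f_III = [0.175294] × [0.0310934] = 0.0054505
Unnormalised posteriors:
  π_I·f_I = 0.15 × 0.000545607 = 8.1841e-05
  π_II·f_II = 0.70 × 0.00743457 = 0.0052042
  π_III·f_III = 0.15 × 0.0054505 = 0.000817575
Sum: 8.1841e-05 + 0.0052042 + 0.000817575 = 0.00610361
P(Class III | data) = 0.000817575 / 0.00610361 ≈ 0.1339

0.1339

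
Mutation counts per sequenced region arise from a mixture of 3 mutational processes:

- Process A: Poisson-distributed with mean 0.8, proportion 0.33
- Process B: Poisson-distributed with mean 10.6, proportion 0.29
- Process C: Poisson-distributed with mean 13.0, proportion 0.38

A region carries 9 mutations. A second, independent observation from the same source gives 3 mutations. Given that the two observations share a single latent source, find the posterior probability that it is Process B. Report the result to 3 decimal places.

0.889

P(component k | x) = π_k·f_k(x) / marginal(x), where marginal(x) = Σ_j π_j·f_j(x).
Since both observations come from the same component, the likelihood for component k is f_k(x₁)·f_k(x₂).
  p_A = [1.66192e-07] × [0.0383427] = 6.37227e-09
  p_B = [0.116003] × [0.00494589] = 0.000573737
  p_C = [0.066054] × [0.000827657] = 5.467e-05
Unnormalised posteriors:
  π_A·p_A = 0.33 × 6.37227e-09 = 2.10285e-09
  π_B·p_B = 0.29 × 0.000573737 = 0.000166384
  π_C·p_C = 0.38 × 5.467e-05 = 2.07746e-05
Normaliser: 2.10285e-09 + 0.000166384 + 2.07746e-05 = 0.000187161
P(Process B | x₁,x₂) ≈ 0.889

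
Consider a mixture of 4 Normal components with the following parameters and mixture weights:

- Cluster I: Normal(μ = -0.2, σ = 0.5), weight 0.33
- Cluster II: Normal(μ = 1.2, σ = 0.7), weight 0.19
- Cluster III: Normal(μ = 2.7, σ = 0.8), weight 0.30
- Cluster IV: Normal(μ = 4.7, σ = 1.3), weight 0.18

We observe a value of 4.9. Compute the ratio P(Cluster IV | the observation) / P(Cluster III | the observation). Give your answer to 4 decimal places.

16.0079

The posterior odds equal the prior odds times the likelihood ratio: (π_i/π_j)·(f_i(x)/f_j(x)).
Component likelihoods at x = 4.9:
  L_I = 2.04146e-23
  L_II = 4.88634e-07
  L_III = 0.011367
  L_IV = 0.303268
Odds = (0.18/0.30) × (0.303268/0.011367) = 0.6 × 26.6798 ≈ 16.0079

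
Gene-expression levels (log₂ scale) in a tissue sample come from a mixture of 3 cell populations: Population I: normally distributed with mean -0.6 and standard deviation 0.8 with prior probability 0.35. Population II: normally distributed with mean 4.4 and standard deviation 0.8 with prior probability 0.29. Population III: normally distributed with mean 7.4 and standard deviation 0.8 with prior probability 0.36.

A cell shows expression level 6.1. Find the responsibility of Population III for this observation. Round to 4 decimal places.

0.7602

Posterior ∝ prior × likelihood, so P(k | x) ∝ π_k f_k(x); normalise over all components.
Evaluate each component's likelihood at the observed value:
  p_I = (1/(0.8·√(2π)))·exp(−(6.1−-0.6)²/(2·0.8²)) = 0.498678·exp(-35.07031) = 2.93074e-16
  p_II = (1/(0.8·√(2π)))·exp(−(6.1−4.4)²/(2·0.8²)) = 0.498678·exp(-2.25781) = 0.0521512
  p_III = (1/(0.8·√(2π)))·exp(−(6.1−7.4)²/(2·0.8²)) = 0.498678·exp(-1.32031) = 0.133173
Weight by the priors:
  π_I·p_I = 0.35 × 2.93074e-16 = 1.02576e-16
  π_II·p_II = 0.29 × 0.0521512 = 0.0151239
  π_III·p_III = 0.36 × 0.133173 = 0.0479422
Evidence: 1.02576e-16 + 0.0151239 + 0.0479422 = 0.0630661
P(Population III | 6.1) ≈ 0.7602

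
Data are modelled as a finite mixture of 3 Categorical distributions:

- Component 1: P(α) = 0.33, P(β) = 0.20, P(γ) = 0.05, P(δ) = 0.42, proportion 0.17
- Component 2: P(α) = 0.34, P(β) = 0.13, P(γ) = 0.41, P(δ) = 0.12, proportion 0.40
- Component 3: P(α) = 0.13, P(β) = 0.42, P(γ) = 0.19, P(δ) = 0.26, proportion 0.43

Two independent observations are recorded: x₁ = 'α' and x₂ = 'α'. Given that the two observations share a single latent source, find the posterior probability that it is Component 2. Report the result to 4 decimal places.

Apply Bayes' rule: the posterior for each component is proportional to its prior times its likelihood at x.
Since both observations come from the same component, the likelihood for component k is f_k(x₁)·f_k(x₂).
  L_1 = [P(α | comp) = 0.33] × [0.33] = 0.1089
  L_2 = [P(α | comp) = 0.34] × [0.34] = 0.1156
  L_3 = [P(α | comp) = 0.13] × [0.13] = 0.0169
Unnormalised posteriors:
  π_1·L_1 = 0.17 × 0.1089 = 0.018513
  π_2·L_2 = 0.40 × 0.1156 = 0.04624
  π_3·L_3 = 0.43 × 0.0169 = 0.007267
Evidence: 0.018513 + 0.04624 + 0.007267 = 0.07202
P(Component 2 | data) ≈ 0.6420

0.6420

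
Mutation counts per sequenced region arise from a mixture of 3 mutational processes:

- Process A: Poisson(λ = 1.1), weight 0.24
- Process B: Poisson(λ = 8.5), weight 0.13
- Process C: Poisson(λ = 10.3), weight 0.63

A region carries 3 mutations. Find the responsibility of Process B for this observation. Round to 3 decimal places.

0.111

By Bayes' theorem, P(k | x) = π_k f_k(x) / Σ_j π_j f_j(x).
Poisson probabilities:
  L_A = 0.0738419
  L_B = 0.0208258
  L_C = 0.0061253
Multiply by the mixture weights:
  π_A·L_A = 0.24 × 0.0738419 = 0.0177221
  π_B·L_B = 0.13 × 0.0208258 = 0.00270736
  π_C·L_C = 0.63 × 0.0061253 = 0.00385894
Evidence: 0.0177221 + 0.00270736 + 0.00385894 = 0.0242884
So the posterior for Process B is 0.00270736 / 0.0242884 ≈ 0.111.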